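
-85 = -85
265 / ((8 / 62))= 8215 / 4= 2053.75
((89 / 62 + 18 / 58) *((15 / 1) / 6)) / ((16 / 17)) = 266815 / 57536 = 4.64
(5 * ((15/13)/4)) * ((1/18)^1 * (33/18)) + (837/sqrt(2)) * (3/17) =275/1872 + 2511 * sqrt(2)/34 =104.59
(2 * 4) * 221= 1768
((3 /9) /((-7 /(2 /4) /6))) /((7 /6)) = -6 /49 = -0.12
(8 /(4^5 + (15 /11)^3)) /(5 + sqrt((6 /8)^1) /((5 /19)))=5324000 /1936074023 - 2023120 * sqrt(3) /1936074023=0.00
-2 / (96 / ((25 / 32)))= -25 / 1536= -0.02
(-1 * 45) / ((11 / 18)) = -810 / 11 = -73.64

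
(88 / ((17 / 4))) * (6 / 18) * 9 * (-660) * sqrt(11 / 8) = -174240 * sqrt(22) / 17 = -48074.00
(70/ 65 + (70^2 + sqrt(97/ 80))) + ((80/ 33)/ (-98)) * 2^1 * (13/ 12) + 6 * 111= sqrt(485)/ 20 + 351073192/ 63063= 5568.12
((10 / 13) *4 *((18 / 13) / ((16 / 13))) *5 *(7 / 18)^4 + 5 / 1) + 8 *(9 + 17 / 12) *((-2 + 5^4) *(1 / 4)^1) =1968875185 / 151632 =12984.56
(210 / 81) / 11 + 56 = 56.24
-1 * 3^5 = -243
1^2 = 1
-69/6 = -23/2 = -11.50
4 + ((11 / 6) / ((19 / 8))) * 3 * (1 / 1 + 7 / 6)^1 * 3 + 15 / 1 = 647 / 19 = 34.05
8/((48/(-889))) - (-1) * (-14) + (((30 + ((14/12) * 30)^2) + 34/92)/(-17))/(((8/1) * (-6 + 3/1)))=-159.09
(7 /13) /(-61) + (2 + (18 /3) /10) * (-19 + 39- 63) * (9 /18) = -443357 /7930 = -55.91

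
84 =84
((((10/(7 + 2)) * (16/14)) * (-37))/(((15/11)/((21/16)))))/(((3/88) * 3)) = -442.17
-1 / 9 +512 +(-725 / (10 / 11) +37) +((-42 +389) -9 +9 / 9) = 1627 / 18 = 90.39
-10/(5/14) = -28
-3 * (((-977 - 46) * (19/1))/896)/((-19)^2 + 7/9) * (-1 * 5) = -238545/265216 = -0.90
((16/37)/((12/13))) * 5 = 260/111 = 2.34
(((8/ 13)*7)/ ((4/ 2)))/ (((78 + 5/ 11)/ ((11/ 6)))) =1694/ 33657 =0.05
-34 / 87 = -0.39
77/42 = 11/6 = 1.83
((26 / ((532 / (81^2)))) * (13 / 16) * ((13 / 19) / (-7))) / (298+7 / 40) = -72072585 / 843906812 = -0.09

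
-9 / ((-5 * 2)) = 9 / 10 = 0.90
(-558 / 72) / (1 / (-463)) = 14353 / 4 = 3588.25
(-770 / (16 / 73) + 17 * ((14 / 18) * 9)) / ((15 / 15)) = -27153 / 8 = -3394.12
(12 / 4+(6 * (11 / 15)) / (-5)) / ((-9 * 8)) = -53 / 1800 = -0.03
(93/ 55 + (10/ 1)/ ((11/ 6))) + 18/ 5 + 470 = 26441/ 55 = 480.75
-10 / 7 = -1.43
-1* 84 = -84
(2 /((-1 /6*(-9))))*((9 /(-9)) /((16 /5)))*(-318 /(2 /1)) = 265 /4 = 66.25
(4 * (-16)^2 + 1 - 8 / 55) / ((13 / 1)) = 56367 / 715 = 78.83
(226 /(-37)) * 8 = -1808 /37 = -48.86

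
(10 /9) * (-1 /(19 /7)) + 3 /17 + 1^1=2230 /2907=0.77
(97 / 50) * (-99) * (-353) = 3389859 / 50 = 67797.18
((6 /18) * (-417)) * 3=-417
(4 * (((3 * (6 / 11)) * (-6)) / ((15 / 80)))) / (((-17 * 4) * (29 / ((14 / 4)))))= 2016 / 5423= 0.37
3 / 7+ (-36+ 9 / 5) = -1182 / 35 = -33.77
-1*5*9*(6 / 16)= -135 / 8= -16.88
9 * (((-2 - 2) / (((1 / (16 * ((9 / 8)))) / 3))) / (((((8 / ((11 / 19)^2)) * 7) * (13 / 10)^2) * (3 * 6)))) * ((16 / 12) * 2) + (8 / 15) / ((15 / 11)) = -60428456 / 96089175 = -0.63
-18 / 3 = -6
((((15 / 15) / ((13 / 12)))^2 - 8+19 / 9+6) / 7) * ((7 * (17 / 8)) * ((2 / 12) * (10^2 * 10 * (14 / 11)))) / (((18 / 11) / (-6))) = -21791875 / 13689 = -1591.93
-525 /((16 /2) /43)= -2821.88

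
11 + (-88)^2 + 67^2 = 12244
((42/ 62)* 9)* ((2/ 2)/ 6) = 63/ 62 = 1.02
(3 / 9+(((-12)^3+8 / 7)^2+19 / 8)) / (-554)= -3506877041 / 651504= -5382.74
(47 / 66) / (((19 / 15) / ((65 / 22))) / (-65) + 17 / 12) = 1985750 / 3931983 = 0.51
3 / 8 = 0.38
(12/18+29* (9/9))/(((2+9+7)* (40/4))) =0.16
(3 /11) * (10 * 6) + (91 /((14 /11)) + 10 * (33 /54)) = 18607 /198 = 93.97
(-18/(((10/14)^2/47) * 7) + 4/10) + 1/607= -3588559/15175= -236.48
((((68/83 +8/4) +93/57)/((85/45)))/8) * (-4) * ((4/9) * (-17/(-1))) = -14038/1577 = -8.90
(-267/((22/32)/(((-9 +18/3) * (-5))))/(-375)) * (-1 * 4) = -17088/275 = -62.14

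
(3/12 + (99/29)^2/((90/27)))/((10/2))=63011/84100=0.75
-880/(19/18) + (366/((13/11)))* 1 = -523.99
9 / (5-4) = 9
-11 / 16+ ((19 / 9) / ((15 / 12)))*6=9.45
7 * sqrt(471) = 151.92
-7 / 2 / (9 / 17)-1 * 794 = -14411 / 18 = -800.61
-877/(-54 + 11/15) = 16.46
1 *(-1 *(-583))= 583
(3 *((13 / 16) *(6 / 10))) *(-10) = -117 / 8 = -14.62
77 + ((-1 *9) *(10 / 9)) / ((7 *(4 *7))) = 7541 / 98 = 76.95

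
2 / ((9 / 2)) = 4 / 9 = 0.44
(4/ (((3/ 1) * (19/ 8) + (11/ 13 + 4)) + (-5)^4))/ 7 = 416/ 463715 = 0.00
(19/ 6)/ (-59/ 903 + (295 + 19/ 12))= 11438/ 1071023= 0.01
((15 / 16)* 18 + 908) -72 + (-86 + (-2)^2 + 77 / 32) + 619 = 44553 / 32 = 1392.28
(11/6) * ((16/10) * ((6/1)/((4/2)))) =44/5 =8.80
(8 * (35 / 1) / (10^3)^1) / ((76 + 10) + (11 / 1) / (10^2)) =28 / 8611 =0.00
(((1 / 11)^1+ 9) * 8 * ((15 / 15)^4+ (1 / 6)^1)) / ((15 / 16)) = 8960 / 99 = 90.51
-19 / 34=-0.56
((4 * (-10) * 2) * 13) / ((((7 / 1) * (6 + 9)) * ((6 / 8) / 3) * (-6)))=416 / 63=6.60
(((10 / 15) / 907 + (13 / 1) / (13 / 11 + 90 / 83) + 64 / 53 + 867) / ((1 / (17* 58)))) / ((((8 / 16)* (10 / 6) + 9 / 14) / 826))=1486633591334595592 / 3083225869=482168240.18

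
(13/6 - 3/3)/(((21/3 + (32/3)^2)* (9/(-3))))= -0.00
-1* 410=-410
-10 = -10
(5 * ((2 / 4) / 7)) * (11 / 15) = 11 / 42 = 0.26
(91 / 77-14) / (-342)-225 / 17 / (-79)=345271 / 1684122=0.21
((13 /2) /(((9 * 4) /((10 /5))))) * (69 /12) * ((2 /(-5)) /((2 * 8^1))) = -299 /5760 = -0.05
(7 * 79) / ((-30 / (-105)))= 3871 / 2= 1935.50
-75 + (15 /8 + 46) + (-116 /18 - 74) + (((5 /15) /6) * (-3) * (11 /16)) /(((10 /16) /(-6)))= -38329 /360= -106.47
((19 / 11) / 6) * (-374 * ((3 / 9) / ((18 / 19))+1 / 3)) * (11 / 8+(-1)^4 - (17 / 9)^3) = 304188803 / 944784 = 321.97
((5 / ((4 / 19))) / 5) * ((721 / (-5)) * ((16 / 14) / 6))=-1957 / 15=-130.47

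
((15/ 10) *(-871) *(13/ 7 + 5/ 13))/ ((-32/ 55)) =563805/ 112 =5033.97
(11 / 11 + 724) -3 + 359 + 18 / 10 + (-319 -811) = -47.20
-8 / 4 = -2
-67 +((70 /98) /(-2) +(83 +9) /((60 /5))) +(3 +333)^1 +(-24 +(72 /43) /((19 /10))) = 8687989 /34314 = 253.19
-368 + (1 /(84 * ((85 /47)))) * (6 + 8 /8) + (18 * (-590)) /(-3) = 3235487 /1020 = 3172.05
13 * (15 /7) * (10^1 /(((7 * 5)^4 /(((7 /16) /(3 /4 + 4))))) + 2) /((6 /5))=42360513 /912380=46.43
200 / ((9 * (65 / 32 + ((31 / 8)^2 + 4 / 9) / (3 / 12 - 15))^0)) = 200 / 9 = 22.22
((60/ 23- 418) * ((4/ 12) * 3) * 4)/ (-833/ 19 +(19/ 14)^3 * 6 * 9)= -996214688/ 54643193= -18.23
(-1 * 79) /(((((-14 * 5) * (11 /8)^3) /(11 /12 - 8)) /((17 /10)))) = -730592 /139755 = -5.23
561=561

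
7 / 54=0.13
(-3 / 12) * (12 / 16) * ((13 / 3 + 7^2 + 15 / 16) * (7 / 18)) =-18235 / 4608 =-3.96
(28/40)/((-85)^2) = 7/72250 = 0.00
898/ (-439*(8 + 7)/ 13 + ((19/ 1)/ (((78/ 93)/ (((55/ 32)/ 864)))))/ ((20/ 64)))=-40345344/ 22751281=-1.77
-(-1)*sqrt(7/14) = 0.71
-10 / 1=-10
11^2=121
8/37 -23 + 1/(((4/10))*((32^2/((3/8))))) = -13811157/606208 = -22.78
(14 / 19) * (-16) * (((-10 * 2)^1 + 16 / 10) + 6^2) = -19712 / 95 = -207.49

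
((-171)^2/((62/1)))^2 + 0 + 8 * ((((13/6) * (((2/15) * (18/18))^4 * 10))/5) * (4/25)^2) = 81161628103514531/364879687500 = 222433.94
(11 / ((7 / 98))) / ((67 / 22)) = 3388 / 67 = 50.57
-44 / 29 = -1.52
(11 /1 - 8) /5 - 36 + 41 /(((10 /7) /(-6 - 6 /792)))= -274319 /1320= -207.82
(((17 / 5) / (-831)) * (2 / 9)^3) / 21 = -136 / 63608895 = -0.00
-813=-813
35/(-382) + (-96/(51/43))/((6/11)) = -2892761/19482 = -148.48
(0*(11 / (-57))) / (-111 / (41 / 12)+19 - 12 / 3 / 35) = 0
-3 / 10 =-0.30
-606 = -606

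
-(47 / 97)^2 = -2209 / 9409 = -0.23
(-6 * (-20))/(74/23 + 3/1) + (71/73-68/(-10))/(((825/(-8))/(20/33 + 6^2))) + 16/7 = 17025201112/904278375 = 18.83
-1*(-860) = 860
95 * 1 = 95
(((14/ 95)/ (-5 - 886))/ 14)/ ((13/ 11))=-0.00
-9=-9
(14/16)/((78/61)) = 427/624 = 0.68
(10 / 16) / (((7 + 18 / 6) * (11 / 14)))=7 / 88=0.08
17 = 17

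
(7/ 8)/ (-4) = -7/ 32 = -0.22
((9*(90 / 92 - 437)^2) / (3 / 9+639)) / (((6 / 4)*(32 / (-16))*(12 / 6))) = -3620549241 / 8116976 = -446.05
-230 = -230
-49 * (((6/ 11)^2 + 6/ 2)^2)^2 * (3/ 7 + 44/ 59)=-86046133771395/ 12647173979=-6803.59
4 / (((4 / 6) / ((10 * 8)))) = 480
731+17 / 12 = 8789 / 12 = 732.42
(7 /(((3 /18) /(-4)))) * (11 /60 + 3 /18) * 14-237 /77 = -318117 /385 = -826.28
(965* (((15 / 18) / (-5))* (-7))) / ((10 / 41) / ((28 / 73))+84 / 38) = 36835015 / 93129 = 395.53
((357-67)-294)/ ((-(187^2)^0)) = 4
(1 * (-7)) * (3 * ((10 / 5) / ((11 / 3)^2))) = -378 / 121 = -3.12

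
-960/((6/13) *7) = -2080/7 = -297.14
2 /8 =0.25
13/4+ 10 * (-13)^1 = -507/4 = -126.75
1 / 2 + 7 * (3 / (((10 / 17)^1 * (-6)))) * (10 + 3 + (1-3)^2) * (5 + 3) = -8087 / 10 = -808.70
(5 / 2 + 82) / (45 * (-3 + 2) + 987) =169 / 1884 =0.09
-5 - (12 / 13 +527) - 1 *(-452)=-1052 / 13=-80.92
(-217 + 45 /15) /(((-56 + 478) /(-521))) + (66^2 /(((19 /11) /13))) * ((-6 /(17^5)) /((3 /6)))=1502325392345 /5692206713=263.93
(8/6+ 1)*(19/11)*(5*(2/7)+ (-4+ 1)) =-19/3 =-6.33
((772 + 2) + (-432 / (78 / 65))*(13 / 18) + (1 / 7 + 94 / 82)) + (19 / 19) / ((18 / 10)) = 1332427 / 2583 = 515.84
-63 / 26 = -2.42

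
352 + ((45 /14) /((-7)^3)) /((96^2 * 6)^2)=574261555101691 /1631424872448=352.00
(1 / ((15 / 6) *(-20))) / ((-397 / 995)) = 199 / 3970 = 0.05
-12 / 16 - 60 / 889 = -2907 / 3556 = -0.82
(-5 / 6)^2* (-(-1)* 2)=1.39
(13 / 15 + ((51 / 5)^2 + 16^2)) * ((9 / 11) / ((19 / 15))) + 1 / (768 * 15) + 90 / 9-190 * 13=-5361610543 / 2407680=-2226.88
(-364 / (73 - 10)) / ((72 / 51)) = -4.09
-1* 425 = -425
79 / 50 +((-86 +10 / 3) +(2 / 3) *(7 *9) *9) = 44537 / 150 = 296.91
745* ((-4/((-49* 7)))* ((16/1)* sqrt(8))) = 393.18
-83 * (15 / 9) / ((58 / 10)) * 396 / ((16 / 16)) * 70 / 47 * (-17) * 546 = 177963786000 / 1363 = 130567708.00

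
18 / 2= 9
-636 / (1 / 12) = -7632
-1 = -1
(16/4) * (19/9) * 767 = 58292/9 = 6476.89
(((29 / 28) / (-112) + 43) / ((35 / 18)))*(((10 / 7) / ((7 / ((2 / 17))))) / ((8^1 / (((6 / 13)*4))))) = 3640113 / 29714776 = 0.12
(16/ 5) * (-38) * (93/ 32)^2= -164331/ 160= -1027.07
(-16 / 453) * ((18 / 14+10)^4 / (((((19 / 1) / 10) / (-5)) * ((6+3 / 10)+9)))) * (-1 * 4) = -1246402592000 / 3161807271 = -394.21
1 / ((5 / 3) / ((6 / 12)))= 3 / 10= 0.30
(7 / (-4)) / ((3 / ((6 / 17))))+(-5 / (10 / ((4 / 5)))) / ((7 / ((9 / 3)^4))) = -5753 / 1190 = -4.83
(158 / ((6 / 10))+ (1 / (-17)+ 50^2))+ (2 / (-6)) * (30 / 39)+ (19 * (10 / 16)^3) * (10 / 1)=158944887 / 56576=2809.40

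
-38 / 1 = -38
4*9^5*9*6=12754584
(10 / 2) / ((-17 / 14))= -70 / 17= -4.12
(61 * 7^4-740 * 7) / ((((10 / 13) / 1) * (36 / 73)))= 134075669 / 360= 372432.41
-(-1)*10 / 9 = 10 / 9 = 1.11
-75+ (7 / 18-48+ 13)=-1973 / 18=-109.61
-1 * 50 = -50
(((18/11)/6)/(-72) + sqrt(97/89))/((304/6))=-1/13376 + 3*sqrt(8633)/13528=0.02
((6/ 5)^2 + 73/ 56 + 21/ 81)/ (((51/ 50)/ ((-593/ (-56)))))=67309651/ 2159136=31.17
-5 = -5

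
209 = 209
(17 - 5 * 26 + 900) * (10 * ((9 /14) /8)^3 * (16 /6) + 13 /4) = 225547117 /87808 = 2568.64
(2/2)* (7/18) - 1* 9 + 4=-83/18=-4.61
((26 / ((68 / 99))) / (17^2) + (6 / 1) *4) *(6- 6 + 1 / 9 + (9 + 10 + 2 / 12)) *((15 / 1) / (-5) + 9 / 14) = -43097747 / 39304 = -1096.52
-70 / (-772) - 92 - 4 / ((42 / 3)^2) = -1738759 / 18914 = -91.93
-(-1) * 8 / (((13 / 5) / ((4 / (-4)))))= -40 / 13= -3.08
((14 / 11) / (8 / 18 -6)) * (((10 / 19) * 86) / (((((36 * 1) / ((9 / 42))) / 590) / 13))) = -473.41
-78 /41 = -1.90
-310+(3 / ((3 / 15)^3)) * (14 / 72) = -2845 / 12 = -237.08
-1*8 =-8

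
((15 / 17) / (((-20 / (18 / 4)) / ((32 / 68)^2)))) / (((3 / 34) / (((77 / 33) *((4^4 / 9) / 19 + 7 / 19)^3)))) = -3635717008 / 481686993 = -7.55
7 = 7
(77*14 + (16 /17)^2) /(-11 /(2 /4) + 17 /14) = -4365172 /84099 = -51.91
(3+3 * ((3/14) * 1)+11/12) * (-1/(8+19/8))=-0.44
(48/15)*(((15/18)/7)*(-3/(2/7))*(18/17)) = -72/17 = -4.24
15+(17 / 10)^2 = 17.89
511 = 511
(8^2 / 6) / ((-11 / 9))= -96 / 11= -8.73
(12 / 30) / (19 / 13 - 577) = -0.00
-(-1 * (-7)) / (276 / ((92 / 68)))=-7 / 204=-0.03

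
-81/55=-1.47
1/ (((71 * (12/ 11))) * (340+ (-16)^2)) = 11/ 507792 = 0.00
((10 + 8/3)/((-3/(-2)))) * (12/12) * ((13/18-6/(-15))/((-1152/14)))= -13433/116640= -0.12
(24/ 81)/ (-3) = -8/ 81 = -0.10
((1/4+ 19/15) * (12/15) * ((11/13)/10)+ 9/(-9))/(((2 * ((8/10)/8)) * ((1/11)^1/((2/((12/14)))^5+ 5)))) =-3660.27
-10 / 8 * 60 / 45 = -5 / 3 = -1.67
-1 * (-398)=398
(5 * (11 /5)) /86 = 11 /86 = 0.13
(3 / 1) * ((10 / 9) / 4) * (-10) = -25 / 3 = -8.33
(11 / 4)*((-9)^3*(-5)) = 40095 / 4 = 10023.75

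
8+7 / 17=143 / 17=8.41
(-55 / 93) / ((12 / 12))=-55 / 93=-0.59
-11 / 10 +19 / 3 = 157 / 30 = 5.23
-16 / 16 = -1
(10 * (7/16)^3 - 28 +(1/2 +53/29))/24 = -491667/475136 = -1.03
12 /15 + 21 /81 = 143 /135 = 1.06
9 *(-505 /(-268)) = 4545 /268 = 16.96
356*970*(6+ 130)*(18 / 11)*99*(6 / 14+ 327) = 2491106118582.86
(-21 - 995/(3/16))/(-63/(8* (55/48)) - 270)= 879065/45684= 19.24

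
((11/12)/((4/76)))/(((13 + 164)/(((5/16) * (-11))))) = -11495/33984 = -0.34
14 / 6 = 7 / 3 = 2.33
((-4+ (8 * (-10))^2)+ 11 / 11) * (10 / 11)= 63970 / 11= 5815.45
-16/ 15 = -1.07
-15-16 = -31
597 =597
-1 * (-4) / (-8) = -1 / 2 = -0.50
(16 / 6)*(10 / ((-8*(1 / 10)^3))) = -10000 / 3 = -3333.33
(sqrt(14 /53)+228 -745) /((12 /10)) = -2585 /6+5 * sqrt(742) /318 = -430.41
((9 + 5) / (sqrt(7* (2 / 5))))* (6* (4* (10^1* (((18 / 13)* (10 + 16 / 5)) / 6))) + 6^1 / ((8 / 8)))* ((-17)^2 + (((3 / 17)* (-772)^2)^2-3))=30631473490931556* sqrt(70) / 3757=68214345019165.90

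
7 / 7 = 1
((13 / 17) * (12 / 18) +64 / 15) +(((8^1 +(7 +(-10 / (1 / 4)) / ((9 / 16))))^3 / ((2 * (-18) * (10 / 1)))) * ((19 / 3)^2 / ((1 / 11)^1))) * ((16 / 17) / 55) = 18620906944 / 5019165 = 3709.96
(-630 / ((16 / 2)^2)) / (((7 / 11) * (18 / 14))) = -385 / 32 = -12.03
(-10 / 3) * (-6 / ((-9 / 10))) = -200 / 9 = -22.22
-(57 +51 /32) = -1875 /32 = -58.59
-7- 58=-65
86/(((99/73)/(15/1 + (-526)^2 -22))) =192991998/11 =17544727.09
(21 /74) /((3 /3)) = 21 /74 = 0.28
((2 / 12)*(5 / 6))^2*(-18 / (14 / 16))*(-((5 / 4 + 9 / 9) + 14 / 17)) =5225 / 4284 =1.22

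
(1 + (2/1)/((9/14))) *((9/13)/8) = 37/104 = 0.36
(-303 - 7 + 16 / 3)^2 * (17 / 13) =14201732 / 117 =121382.32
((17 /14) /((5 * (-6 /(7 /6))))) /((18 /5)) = -17 /1296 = -0.01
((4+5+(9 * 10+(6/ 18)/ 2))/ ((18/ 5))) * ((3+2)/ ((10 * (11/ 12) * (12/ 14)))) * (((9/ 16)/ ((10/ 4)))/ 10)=833/ 2112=0.39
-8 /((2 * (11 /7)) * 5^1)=-28 /55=-0.51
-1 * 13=-13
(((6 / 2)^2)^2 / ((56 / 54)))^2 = 4782969 / 784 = 6100.73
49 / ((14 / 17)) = 119 / 2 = 59.50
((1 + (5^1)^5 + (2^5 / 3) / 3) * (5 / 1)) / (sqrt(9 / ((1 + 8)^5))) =1267470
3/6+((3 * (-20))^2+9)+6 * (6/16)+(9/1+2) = 14491/4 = 3622.75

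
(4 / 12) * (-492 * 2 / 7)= -328 / 7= -46.86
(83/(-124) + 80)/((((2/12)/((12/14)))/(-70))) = -885330/31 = -28559.03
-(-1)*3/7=0.43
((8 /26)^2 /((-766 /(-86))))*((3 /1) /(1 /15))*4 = 123840 /64727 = 1.91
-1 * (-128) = 128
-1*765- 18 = -783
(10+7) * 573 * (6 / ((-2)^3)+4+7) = 399381 / 4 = 99845.25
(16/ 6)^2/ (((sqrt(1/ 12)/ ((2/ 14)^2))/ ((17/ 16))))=136*sqrt(3)/ 441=0.53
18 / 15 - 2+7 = 31 / 5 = 6.20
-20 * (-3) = 60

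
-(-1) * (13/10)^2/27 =0.06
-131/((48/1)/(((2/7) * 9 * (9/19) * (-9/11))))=31833/11704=2.72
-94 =-94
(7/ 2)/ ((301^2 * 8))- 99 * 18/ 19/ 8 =-46128833/ 3934672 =-11.72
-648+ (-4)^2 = -632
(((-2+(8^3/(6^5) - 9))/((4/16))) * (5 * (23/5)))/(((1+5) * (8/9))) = -188.61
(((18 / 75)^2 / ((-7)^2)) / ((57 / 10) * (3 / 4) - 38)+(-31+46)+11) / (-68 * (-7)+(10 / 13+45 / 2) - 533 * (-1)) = 0.03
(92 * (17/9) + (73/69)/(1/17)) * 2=79390/207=383.53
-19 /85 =-0.22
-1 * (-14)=14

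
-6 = -6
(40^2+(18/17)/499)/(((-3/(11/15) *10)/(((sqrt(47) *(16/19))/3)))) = -1194407984 *sqrt(47)/108794475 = -75.27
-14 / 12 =-7 / 6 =-1.17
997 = 997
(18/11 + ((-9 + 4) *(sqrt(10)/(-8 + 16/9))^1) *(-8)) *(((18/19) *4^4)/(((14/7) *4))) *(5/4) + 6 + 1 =14423/209 - 32400 *sqrt(10)/133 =-701.35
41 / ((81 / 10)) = 410 / 81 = 5.06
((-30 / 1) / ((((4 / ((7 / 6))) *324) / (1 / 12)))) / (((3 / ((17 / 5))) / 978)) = -19397 / 7776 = -2.49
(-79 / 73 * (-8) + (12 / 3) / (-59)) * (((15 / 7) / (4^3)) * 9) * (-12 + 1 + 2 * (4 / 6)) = -12069945 / 482384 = -25.02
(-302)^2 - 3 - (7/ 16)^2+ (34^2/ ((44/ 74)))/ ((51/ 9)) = 257787621/ 2816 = 91543.90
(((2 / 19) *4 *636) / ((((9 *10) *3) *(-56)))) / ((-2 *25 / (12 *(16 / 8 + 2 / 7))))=3392 / 349125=0.01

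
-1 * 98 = -98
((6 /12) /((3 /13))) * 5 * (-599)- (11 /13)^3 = -85548181 /13182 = -6489.77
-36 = -36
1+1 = 2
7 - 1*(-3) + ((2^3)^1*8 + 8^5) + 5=32847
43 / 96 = 0.45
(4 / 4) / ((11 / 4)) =4 / 11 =0.36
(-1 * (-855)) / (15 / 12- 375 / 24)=-1368 / 23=-59.48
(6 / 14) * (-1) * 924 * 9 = -3564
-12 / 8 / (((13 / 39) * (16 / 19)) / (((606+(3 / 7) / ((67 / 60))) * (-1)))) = 24315687 / 7504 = 3240.36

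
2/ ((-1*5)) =-2/ 5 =-0.40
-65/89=-0.73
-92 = -92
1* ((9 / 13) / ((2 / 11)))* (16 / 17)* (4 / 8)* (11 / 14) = 2178 / 1547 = 1.41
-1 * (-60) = 60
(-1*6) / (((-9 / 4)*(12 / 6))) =4 / 3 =1.33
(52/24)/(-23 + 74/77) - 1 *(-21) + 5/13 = 2817583/132366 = 21.29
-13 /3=-4.33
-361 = -361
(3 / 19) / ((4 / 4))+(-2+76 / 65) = -0.67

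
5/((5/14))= 14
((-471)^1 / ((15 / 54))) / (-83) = 8478 / 415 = 20.43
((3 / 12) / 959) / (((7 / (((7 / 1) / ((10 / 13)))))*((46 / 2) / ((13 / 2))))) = 169 / 1764560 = 0.00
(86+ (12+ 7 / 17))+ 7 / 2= 101.91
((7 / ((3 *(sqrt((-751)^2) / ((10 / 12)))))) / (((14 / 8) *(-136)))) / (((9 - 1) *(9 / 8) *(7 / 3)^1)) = -5 / 9651852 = -0.00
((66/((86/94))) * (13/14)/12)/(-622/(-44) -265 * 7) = -73931/24380398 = -0.00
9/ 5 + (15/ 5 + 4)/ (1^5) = 44/ 5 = 8.80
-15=-15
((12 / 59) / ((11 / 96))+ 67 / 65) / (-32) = -118363 / 1349920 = -0.09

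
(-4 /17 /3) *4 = -16 /51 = -0.31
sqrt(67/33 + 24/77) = sqrt(124971)/231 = 1.53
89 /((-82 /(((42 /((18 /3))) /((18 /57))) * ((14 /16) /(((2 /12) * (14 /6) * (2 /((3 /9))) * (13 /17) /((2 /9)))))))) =-201229 /76752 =-2.62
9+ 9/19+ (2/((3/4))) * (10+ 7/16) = 4253/114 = 37.31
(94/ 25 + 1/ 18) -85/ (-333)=7531/ 1850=4.07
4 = 4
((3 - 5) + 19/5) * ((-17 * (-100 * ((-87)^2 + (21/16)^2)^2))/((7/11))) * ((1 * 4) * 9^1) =284479668805278375/28672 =9921863448844.81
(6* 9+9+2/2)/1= 64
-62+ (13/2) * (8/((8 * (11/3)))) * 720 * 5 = 69518/11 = 6319.82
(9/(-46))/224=-0.00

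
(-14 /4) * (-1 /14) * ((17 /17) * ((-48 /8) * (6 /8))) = -9 /8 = -1.12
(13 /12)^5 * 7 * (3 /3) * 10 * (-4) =-12995255 /31104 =-417.80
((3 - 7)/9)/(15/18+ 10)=-0.04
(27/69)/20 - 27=-26.98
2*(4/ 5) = 1.60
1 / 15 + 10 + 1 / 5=154 / 15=10.27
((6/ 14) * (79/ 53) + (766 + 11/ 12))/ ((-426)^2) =3417157/ 807931152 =0.00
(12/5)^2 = 144/25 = 5.76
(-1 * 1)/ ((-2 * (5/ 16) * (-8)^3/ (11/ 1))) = -0.03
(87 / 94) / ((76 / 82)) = 3567 / 3572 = 1.00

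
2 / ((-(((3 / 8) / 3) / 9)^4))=-53747712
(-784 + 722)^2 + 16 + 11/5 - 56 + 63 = 19346/5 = 3869.20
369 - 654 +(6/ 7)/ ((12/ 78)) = -1956/ 7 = -279.43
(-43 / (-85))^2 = 1849 / 7225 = 0.26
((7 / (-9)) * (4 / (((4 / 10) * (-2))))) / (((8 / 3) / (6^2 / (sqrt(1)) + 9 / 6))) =875 / 16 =54.69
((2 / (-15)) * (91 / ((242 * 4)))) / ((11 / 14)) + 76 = 3034043 / 39930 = 75.98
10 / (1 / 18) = 180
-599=-599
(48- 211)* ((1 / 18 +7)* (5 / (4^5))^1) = -103505 / 18432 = -5.62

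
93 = 93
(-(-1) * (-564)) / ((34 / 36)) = -10152 / 17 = -597.18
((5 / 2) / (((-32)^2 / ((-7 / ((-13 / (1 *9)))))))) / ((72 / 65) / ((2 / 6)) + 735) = 525 / 32761856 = 0.00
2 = 2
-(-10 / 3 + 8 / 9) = 22 / 9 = 2.44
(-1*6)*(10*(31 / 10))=-186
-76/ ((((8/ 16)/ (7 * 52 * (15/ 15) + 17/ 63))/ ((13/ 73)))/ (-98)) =634861136/ 657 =966303.10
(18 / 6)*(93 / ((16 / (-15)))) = -261.56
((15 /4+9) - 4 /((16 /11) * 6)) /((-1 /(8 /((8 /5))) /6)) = -1475 /4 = -368.75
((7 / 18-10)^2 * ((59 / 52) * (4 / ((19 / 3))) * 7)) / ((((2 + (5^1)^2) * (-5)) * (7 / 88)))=-38847842 / 900315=-43.15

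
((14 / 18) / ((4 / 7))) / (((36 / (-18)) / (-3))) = 49 / 24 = 2.04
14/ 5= 2.80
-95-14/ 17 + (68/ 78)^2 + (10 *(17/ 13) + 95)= 336488/ 25857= 13.01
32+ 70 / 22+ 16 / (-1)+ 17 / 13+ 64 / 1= 12082 / 143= 84.49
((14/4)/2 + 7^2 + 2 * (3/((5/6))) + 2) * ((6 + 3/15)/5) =37169/500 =74.34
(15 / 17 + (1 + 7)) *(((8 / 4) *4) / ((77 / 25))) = 30200 / 1309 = 23.07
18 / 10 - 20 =-91 / 5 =-18.20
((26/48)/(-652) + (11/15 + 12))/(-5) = -996191/391200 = -2.55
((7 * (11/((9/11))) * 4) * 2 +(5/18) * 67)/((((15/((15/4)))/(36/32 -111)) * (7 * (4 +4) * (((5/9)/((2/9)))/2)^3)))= -1356297/7000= -193.76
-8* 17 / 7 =-136 / 7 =-19.43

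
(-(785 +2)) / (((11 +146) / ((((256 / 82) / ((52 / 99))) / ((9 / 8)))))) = -2216192 / 83681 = -26.48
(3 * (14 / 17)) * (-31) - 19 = -1625 / 17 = -95.59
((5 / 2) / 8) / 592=5 / 9472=0.00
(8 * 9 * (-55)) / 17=-3960 / 17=-232.94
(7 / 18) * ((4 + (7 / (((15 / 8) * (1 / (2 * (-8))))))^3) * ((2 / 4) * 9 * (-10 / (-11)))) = -2517583726 / 7425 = -339068.52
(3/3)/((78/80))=40/39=1.03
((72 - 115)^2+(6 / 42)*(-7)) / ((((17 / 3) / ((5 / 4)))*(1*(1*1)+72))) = 6930 / 1241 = 5.58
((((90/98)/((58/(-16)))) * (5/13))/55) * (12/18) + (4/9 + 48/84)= 1855696/1828827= 1.01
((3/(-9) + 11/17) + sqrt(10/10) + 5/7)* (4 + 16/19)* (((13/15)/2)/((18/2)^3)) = 432952/74172105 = 0.01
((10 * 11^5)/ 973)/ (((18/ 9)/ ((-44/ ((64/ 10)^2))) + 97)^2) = 121794818750/ 666020999637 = 0.18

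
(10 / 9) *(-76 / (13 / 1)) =-760 / 117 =-6.50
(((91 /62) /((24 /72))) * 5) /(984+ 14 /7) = 1365 /61132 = 0.02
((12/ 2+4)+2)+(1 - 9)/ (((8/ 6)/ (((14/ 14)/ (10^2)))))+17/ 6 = 1108/ 75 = 14.77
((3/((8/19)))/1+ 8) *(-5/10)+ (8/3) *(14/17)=-4379/816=-5.37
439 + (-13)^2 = 608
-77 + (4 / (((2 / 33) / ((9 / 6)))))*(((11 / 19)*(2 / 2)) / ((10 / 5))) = -1837 / 38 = -48.34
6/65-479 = -31129/65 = -478.91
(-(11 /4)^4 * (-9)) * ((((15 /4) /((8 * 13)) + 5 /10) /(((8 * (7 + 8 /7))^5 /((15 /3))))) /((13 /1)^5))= 274369485005 /86622708963564576571392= 0.00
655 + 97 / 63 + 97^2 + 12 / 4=634318 / 63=10068.54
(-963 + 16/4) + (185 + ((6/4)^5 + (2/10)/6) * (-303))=-493601/160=-3085.01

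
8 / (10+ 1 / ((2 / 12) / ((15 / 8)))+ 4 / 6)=96 / 263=0.37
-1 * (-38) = 38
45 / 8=5.62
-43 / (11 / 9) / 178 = -387 / 1958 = -0.20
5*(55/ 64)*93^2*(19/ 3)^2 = 95403275/ 64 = 1490676.17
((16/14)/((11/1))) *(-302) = -2416/77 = -31.38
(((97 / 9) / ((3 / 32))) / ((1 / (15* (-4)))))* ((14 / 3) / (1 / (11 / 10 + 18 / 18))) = -67598.22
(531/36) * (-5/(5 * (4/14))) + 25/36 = -3667/72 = -50.93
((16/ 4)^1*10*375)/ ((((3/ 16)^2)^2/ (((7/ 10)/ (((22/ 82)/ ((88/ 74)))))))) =37617664000/ 999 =37655319.32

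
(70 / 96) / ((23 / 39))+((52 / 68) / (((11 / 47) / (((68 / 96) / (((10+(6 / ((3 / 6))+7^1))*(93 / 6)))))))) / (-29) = 391399853 / 316606224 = 1.24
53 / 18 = 2.94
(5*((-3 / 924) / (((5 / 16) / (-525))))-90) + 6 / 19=-62.41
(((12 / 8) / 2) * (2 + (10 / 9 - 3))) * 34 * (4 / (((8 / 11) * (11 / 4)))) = 5.67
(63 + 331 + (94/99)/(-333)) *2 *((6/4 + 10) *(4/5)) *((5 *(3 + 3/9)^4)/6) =5974895840000/8010981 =745838.22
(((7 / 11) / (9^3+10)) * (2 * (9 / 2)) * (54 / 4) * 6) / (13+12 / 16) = 20412 / 447095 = 0.05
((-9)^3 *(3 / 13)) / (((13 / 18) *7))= -39366 / 1183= -33.28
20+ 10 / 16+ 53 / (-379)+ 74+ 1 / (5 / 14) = 1474843 / 15160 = 97.29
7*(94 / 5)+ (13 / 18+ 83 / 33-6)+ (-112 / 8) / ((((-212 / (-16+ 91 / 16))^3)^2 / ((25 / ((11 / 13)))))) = 48568211349320348812118689 / 376973016495723003248640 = 128.84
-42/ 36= -7/ 6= -1.17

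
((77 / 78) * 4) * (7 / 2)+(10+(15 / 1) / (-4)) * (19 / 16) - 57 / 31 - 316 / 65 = 5626063 / 386880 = 14.54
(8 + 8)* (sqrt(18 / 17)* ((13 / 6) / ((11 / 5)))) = 520* sqrt(34) / 187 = 16.21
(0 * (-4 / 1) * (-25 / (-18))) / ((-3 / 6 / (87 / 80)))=0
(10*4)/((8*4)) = 1.25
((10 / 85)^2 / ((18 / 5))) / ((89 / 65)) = 650 / 231489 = 0.00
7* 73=511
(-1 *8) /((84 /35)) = -10 /3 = -3.33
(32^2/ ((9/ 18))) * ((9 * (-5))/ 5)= -18432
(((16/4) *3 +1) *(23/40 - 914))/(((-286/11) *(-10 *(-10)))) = 36537/8000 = 4.57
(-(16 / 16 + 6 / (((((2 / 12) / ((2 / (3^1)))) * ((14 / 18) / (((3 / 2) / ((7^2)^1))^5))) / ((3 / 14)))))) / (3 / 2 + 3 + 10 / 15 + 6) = -332190951873 / 3709464969868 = -0.09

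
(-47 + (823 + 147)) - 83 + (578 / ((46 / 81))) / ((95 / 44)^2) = 219682824 / 207575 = 1058.33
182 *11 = 2002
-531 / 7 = -75.86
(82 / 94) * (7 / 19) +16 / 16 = 1180 / 893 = 1.32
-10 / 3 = -3.33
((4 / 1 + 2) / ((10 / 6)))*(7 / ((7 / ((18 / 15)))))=108 / 25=4.32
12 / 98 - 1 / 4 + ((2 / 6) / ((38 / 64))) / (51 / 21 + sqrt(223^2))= -1102373 / 8814708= -0.13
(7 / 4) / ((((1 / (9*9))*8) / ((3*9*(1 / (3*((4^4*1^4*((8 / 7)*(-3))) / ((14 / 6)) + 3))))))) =-83349 / 195040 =-0.43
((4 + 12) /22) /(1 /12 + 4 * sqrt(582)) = -96 /14750197 + 4608 * sqrt(582) /14750197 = 0.01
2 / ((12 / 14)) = 7 / 3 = 2.33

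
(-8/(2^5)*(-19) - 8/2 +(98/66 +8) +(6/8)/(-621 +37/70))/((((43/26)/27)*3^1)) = 176013159/3160586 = 55.69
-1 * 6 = -6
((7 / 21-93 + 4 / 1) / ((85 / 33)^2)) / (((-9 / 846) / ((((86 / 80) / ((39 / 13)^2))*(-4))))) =-65047906 / 108375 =-600.21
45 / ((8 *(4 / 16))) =45 / 2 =22.50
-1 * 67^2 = -4489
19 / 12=1.58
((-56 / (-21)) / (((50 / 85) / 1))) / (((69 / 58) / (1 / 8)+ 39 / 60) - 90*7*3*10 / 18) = -7888 / 1809309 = -0.00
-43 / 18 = -2.39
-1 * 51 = -51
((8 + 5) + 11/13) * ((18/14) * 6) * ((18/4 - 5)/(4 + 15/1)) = -4860/1729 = -2.81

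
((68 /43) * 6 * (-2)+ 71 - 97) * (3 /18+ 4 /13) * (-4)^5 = 36637696 /1677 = 21847.17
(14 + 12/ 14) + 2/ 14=15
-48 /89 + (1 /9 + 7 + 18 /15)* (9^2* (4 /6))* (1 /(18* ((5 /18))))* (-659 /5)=-131618844 /11125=-11830.91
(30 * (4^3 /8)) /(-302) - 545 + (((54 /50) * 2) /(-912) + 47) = -286209759 /573800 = -498.80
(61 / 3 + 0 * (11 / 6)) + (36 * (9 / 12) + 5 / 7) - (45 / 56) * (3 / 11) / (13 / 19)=47.73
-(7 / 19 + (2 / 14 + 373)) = -49677 / 133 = -373.51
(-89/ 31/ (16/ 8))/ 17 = -0.08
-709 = -709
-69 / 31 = -2.23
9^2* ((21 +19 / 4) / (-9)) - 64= -1183 / 4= -295.75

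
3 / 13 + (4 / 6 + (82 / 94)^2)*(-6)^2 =1482543 / 28717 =51.63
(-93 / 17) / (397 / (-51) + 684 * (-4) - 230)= 279 / 151663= 0.00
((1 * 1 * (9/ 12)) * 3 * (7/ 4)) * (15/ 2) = 945/ 32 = 29.53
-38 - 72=-110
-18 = -18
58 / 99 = 0.59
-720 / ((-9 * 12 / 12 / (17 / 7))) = 1360 / 7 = 194.29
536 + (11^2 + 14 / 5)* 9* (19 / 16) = 148729 / 80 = 1859.11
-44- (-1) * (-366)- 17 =-427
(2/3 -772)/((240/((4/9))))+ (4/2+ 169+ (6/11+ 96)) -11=255.12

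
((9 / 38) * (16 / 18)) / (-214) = -2 / 2033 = -0.00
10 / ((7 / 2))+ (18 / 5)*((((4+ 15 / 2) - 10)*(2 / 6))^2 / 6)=421 / 140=3.01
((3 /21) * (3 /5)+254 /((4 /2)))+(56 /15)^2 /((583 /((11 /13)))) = 137932192 /1085175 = 127.11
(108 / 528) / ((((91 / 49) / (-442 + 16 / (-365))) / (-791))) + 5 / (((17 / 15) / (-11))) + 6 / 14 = 477803607111 / 12422410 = 38463.04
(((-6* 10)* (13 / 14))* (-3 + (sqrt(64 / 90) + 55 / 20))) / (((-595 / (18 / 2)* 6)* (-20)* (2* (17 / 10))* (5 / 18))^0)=195 / 14 - 104* sqrt(10) / 7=-33.05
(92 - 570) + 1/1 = -477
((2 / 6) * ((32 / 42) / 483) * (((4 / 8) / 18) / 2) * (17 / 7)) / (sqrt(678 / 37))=17 * sqrt(25086) / 649872153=0.00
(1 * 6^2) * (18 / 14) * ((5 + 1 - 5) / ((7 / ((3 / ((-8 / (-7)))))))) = 243 / 14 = 17.36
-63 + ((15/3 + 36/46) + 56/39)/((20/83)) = -118559/3588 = -33.04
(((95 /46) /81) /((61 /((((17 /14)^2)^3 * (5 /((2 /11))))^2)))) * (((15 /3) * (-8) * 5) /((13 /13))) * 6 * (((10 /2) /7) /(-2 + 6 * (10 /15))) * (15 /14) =-104644415889939104609375 /70155655093160534016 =-1491.60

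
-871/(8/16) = -1742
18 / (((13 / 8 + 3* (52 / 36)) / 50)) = 21600 / 143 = 151.05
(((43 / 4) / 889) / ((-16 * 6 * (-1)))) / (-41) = -43 / 13996416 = -0.00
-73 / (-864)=73 / 864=0.08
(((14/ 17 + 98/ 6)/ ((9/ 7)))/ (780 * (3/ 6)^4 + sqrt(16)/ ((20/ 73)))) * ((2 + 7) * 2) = 35000/ 9231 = 3.79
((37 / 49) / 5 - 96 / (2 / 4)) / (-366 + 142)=47003 / 54880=0.86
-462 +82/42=-9661/21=-460.05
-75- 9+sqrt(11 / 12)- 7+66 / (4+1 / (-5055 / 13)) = -136837 / 1837+sqrt(33) / 6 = -73.53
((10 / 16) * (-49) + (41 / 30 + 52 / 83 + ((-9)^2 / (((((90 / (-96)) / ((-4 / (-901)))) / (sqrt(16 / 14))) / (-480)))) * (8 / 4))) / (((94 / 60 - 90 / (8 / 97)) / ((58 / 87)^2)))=570346 / 48839607 - 17694720 * sqrt(14) / 412357967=-0.15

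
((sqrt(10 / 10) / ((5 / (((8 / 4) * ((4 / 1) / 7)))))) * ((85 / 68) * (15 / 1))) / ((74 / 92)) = 1380 / 259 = 5.33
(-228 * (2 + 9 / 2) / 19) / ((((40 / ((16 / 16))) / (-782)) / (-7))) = -106743 / 10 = -10674.30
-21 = -21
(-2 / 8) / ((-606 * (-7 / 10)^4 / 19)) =23750 / 727503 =0.03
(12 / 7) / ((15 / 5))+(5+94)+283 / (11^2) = 86318 / 847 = 101.91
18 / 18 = 1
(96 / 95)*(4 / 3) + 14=1458 / 95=15.35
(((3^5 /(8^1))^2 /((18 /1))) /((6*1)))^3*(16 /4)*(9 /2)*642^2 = 9700607289512907 /2097152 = 4625610012.78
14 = 14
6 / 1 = 6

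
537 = 537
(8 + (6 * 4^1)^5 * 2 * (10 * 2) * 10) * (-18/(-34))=28665446472/17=1686202733.65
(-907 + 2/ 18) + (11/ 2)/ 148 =-906.85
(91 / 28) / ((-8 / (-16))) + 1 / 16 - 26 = -311 / 16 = -19.44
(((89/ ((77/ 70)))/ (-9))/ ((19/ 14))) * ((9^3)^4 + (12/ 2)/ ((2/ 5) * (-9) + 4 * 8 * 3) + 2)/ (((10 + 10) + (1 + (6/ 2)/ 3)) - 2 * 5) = -155904307309.01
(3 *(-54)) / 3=-54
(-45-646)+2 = -689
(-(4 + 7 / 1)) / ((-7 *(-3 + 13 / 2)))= 22 / 49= 0.45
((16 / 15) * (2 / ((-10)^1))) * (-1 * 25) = 16 / 3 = 5.33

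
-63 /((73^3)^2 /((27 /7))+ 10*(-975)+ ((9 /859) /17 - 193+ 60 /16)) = -99358812 /61878128106522731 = -0.00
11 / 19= 0.58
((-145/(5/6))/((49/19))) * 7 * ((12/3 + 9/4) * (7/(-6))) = 13775/4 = 3443.75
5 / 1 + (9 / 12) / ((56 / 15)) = 1165 / 224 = 5.20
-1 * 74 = -74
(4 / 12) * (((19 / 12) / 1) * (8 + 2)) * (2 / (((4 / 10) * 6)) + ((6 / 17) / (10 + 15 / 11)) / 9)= 202711 / 45900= 4.42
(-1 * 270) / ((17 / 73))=-19710 / 17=-1159.41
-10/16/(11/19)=-95/88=-1.08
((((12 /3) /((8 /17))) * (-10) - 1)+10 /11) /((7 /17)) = -15912 /77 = -206.65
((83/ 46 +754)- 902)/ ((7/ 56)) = -26900/ 23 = -1169.57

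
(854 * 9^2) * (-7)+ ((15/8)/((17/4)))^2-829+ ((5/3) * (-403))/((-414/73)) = -348118439537/717876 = -484928.37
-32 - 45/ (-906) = -9649/ 302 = -31.95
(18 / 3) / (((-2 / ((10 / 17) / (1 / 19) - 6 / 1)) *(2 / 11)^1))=-1452 / 17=-85.41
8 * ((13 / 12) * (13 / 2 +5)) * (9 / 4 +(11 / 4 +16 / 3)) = 9269 / 9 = 1029.89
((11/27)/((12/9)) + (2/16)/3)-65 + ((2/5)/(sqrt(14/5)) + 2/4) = -4619/72 + sqrt(70)/35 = -63.91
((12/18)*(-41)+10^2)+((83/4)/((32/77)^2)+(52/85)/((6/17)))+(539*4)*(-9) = -393409673/20480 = -19209.46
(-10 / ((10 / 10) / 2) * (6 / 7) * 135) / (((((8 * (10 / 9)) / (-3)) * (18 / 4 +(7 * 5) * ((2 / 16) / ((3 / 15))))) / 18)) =787320 / 1477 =533.05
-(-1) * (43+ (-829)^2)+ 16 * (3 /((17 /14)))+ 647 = 11695499 /17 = 687970.53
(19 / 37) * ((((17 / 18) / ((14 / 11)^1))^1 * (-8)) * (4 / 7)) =-1.74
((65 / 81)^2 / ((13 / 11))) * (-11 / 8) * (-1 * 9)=39325 / 5832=6.74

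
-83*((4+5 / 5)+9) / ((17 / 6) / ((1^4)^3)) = -6972 / 17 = -410.12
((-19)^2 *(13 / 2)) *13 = 61009 / 2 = 30504.50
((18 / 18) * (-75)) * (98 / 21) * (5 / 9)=-194.44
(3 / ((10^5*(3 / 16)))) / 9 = 1 / 56250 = 0.00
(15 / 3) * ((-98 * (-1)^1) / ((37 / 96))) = 47040 / 37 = 1271.35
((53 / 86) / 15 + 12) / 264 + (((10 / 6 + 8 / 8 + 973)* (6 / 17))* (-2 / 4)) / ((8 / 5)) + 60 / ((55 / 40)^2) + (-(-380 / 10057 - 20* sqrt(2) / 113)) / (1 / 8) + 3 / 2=-47412524402443 / 640477229040 + 160* sqrt(2) / 113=-72.02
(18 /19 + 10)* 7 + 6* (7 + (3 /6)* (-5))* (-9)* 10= -44714 /19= -2353.37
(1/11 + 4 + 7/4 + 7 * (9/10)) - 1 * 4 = 1791/220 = 8.14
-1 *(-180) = 180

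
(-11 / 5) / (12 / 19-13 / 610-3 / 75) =-127490 / 33047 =-3.86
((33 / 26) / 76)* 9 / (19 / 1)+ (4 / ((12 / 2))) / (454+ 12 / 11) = 2643157 / 281917896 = 0.01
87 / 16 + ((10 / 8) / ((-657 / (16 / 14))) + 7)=915041 / 73584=12.44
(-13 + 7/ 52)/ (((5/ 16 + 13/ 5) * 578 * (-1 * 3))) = 0.00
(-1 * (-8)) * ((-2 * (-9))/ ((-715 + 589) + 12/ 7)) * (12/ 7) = -1.99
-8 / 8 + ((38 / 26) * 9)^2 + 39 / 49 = 1431119 / 8281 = 172.82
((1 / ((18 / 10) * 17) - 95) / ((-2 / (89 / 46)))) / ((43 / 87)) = 18750965 / 100878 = 185.88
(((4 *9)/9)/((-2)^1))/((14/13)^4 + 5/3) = -171366/258053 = -0.66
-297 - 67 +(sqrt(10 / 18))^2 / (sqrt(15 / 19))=-364 +sqrt(285) / 27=-363.37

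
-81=-81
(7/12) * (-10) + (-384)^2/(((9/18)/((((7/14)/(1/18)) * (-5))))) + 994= -79620311/6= -13270051.83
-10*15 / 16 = -75 / 8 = -9.38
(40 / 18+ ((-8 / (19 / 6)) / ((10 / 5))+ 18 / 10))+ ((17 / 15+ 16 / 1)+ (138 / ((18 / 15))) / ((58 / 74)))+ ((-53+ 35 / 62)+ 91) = 315422779 / 1537290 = 205.18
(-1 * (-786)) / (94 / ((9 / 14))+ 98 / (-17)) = 60129 / 10745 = 5.60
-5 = -5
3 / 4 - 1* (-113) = 455 / 4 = 113.75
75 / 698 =0.11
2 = 2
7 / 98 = 1 / 14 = 0.07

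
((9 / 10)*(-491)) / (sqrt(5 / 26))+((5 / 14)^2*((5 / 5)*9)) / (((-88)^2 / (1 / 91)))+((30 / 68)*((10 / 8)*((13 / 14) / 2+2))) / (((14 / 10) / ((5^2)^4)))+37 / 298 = 132661087580558893 / 349862985472 - 4419*sqrt(130) / 50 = 378172.43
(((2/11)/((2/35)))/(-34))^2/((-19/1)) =-1225/2657644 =-0.00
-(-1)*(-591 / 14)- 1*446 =-6835 / 14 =-488.21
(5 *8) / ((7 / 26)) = 1040 / 7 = 148.57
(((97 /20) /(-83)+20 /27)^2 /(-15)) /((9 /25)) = -935197561 /10847694960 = -0.09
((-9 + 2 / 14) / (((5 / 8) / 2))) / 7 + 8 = 968 / 245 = 3.95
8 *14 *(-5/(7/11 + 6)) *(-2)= 12320/73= 168.77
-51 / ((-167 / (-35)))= -1785 / 167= -10.69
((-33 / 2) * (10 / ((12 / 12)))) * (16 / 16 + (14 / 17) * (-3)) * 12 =49500 / 17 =2911.76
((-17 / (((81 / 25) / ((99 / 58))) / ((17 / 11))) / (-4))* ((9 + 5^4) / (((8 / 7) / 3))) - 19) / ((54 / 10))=79896895 / 75168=1062.91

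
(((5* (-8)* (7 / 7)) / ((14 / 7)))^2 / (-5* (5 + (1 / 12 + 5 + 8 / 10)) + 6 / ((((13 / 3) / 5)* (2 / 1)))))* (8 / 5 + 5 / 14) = -854880 / 55643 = -15.36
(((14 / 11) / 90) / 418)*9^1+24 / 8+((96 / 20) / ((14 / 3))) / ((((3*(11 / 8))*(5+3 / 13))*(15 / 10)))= 8295207 / 2735810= 3.03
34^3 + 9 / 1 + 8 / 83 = 3262987 / 83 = 39313.10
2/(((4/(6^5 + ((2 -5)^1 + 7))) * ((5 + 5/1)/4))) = 1556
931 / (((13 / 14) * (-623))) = -1862 / 1157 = -1.61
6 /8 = 3 /4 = 0.75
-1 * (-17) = 17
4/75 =0.05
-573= -573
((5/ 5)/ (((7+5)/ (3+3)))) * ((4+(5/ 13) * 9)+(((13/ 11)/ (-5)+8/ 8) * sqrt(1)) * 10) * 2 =2159/ 143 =15.10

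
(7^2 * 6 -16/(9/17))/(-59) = -2374/531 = -4.47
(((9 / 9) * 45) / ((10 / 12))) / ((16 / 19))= 513 / 8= 64.12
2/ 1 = 2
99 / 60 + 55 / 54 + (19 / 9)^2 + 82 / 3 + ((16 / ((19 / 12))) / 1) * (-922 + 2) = -285096163 / 30780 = -9262.38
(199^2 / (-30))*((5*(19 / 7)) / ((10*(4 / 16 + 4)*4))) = -752419 / 7140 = -105.38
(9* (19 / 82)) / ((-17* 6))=-57 / 2788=-0.02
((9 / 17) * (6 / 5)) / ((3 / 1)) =18 / 85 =0.21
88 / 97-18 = -1658 / 97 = -17.09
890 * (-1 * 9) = -8010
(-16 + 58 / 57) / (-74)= 427 / 2109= 0.20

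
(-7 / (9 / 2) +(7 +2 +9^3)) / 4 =1657 / 9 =184.11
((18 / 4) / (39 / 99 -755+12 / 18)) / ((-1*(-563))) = -297 / 28014880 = -0.00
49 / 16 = 3.06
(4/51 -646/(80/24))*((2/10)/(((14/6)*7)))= -7057/2975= -2.37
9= 9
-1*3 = -3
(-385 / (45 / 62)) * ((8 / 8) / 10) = -2387 / 45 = -53.04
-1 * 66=-66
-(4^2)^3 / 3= -4096 / 3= -1365.33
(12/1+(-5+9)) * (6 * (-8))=-768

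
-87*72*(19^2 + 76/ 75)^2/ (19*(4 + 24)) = -6750987546/ 4375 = -1543082.87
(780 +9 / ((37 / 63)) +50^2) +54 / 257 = 31337237 / 9509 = 3295.53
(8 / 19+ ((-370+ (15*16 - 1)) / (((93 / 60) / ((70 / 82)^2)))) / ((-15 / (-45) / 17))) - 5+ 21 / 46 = -143248008933 / 45545014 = -3145.20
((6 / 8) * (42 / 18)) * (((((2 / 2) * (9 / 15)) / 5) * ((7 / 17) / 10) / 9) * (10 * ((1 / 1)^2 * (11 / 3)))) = 539 / 15300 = 0.04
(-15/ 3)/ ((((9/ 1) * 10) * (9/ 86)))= -43/ 81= -0.53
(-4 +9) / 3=5 / 3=1.67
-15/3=-5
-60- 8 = -68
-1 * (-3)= 3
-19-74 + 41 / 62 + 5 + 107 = 19.66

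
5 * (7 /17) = 35 /17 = 2.06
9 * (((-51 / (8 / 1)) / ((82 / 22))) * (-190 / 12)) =159885 / 656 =243.73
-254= -254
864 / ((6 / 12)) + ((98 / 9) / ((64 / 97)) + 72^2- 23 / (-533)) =1063559621 / 153504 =6928.55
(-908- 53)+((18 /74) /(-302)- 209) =-13073589 /11174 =-1170.00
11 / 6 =1.83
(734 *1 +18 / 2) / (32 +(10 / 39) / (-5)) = 28977 / 1246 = 23.26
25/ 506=0.05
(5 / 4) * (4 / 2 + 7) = 45 / 4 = 11.25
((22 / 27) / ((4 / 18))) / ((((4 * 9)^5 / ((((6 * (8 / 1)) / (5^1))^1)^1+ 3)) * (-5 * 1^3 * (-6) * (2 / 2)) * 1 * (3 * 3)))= 77 / 27209779200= 0.00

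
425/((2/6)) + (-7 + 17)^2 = 1375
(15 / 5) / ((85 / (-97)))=-3.42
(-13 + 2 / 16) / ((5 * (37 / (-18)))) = 927 / 740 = 1.25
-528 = -528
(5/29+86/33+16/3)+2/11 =7937/957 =8.29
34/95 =0.36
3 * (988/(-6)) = -494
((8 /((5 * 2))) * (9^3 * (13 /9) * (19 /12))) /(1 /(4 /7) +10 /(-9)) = 240084 /115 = 2087.69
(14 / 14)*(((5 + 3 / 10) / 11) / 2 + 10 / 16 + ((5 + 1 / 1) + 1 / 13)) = 6.94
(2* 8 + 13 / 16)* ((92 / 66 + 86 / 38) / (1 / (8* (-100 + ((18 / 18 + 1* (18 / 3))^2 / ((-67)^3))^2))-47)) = -1859875596650876561 / 1421754112100125474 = -1.31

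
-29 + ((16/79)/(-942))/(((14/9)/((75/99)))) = -27695999/955031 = -29.00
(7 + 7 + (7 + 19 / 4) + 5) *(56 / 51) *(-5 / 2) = -1435 / 17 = -84.41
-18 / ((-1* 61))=18 / 61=0.30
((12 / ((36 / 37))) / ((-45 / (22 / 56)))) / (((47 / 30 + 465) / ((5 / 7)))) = -2035 / 12345354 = -0.00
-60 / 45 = -4 / 3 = -1.33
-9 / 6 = -3 / 2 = -1.50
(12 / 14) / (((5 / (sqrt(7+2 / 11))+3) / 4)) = 1422 / 763 -30 * sqrt(869) / 763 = 0.70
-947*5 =-4735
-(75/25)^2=-9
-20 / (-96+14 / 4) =8 / 37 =0.22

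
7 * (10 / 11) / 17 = 70 / 187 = 0.37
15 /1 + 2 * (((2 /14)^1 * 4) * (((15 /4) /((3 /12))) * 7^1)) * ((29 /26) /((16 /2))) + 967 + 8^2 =27631 /26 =1062.73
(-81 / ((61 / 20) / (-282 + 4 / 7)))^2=55860746.01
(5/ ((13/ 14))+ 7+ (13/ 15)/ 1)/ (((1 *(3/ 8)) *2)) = 10336/ 585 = 17.67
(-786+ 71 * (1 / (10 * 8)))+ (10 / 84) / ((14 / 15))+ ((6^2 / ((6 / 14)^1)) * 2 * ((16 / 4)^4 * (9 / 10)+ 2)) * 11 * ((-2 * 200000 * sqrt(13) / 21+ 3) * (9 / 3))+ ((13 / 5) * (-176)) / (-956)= 3620565540133 / 936880 - 24541440000 * sqrt(13)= -88481555801.43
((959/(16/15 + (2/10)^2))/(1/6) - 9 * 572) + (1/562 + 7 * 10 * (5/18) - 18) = 22184573/419814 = 52.84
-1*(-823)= 823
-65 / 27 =-2.41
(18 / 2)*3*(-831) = -22437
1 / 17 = 0.06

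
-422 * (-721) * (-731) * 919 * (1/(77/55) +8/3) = -2073198627854/3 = -691066209284.67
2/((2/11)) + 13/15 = 178/15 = 11.87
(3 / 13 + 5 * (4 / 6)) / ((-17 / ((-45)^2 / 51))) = -31275 / 3757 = -8.32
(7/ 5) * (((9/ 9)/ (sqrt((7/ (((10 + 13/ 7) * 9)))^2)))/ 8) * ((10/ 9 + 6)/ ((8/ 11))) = 26.09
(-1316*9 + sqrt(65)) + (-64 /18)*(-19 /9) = -958756 /81 + sqrt(65) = -11828.43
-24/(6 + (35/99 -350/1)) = 2376/34021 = 0.07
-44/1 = -44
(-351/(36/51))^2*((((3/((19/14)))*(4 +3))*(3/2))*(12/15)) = 1744649361/380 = 4591182.53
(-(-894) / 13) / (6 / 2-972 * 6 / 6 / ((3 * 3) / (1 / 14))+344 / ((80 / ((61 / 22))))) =1376760 / 144313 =9.54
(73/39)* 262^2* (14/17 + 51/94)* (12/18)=10939039196/93483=117016.35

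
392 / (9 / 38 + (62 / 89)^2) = 117991216 / 217361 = 542.84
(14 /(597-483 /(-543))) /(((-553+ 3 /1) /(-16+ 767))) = -951517 /29759950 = -0.03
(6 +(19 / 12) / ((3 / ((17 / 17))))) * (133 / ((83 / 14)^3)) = 21440930 / 5146083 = 4.17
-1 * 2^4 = -16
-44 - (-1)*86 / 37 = -1542 / 37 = -41.68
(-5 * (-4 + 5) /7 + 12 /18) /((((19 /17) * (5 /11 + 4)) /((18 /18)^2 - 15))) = 374 /2793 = 0.13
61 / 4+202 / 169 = 11117 / 676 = 16.45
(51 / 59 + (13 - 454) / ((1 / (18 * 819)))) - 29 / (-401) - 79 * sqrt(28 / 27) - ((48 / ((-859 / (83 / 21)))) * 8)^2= -5561269406271546768 / 855418802371 - 158 * sqrt(21) / 9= -6501304.63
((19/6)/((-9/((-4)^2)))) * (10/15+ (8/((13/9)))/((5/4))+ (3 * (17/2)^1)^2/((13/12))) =-17941928/5265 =-3407.77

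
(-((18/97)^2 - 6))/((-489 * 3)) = -18710/4601001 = -0.00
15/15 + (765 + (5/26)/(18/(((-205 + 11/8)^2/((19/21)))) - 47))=5795794524251/7566351806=766.00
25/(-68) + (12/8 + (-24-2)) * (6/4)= -37.12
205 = 205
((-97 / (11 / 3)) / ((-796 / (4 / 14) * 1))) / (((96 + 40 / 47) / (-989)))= -13526553 / 139500592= -0.10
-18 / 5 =-3.60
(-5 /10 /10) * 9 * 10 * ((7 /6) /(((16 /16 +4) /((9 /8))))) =-189 /160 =-1.18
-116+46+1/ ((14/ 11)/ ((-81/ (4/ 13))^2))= 12181219/ 224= 54380.44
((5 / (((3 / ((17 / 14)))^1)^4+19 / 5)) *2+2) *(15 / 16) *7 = 504876855 / 34290758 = 14.72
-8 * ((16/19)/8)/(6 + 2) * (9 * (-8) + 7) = 130/19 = 6.84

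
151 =151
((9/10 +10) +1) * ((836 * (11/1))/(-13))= -8417.88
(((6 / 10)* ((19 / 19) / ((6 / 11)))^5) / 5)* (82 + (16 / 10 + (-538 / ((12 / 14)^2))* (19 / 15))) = -2097.52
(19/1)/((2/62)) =589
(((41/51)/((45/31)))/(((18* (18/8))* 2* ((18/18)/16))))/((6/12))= 40672/185895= 0.22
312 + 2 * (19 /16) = 2515 /8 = 314.38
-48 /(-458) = 24 /229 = 0.10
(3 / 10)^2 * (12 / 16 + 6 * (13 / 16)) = 81 / 160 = 0.51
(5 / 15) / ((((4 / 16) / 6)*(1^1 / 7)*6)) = 28 / 3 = 9.33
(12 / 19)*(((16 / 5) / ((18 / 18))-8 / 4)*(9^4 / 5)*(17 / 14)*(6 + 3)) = 36137988 / 3325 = 10868.57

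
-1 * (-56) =56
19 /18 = 1.06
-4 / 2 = -2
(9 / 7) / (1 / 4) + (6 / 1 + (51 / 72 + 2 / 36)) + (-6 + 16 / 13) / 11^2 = 11.87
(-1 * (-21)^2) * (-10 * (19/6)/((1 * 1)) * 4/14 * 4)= 15960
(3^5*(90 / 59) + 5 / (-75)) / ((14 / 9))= 983973 / 4130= 238.25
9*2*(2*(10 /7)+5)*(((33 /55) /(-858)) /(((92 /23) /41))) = -369 /364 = -1.01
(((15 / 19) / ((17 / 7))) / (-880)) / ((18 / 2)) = -7 / 170544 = -0.00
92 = 92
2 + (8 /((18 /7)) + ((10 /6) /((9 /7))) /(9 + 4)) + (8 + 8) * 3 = 18677 /351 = 53.21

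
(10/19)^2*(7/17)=700/6137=0.11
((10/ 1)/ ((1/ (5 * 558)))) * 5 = 139500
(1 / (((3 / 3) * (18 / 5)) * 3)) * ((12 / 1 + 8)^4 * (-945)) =-14000000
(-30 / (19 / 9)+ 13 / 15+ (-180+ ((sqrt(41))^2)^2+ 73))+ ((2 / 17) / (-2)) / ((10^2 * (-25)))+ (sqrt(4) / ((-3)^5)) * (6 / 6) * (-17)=306263309117 / 196222500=1560.80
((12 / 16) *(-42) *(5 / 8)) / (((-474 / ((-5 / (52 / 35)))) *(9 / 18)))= -18375 / 65728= -0.28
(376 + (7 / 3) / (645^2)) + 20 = 396.00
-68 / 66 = -34 / 33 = -1.03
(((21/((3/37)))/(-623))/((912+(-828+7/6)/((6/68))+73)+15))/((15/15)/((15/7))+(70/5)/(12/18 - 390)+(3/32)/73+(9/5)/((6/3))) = 0.00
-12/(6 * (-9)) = 2/9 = 0.22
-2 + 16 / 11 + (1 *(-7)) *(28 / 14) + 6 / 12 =-14.05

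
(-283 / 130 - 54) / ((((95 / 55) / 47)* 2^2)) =-3775651 / 9880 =-382.15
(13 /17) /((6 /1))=0.13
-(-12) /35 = 12 /35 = 0.34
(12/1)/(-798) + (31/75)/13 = 2173/129675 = 0.02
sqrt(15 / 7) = sqrt(105) / 7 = 1.46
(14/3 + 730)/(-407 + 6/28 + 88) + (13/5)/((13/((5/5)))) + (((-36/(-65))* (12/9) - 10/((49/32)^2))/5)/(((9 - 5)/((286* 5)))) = -8173185079/32146989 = -254.24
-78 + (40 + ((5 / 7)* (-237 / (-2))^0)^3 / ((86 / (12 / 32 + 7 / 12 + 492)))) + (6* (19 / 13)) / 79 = -26029023599 / 727066704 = -35.80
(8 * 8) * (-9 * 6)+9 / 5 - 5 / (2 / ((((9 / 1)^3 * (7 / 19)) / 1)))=-4125.65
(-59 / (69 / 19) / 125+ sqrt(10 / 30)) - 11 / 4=-99359 / 34500+ sqrt(3) / 3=-2.30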